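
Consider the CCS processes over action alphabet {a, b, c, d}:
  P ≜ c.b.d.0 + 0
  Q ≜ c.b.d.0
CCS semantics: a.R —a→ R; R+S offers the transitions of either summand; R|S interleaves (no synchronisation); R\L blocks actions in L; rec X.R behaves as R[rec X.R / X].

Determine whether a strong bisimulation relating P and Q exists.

LTS(P): 4 reachable states
  u0 = c.b.d.0 + 0 ⊢ =c=> u1
  u1 = b.d.0 ⊢ =b=> u2
  u2 = d.0 ⊢ =d=> u3
  u3 = 0 ⊢ deadlocked
LTS(Q): 4 reachable states
  v0 = c.b.d.0 ⊢ =c=> v1
  v1 = b.d.0 ⊢ =b=> v2
  v2 = d.0 ⊢ =d=> v3
  v3 = 0 ⊢ deadlocked
Bisimilarity quotient blocks:
  B0 = {u0, v0}
  B1 = {u1, v1}
  B2 = {u2, v2}
  B3 = {u3, v3}
u0 ∈ B0, v0 ∈ B0 → same block

YES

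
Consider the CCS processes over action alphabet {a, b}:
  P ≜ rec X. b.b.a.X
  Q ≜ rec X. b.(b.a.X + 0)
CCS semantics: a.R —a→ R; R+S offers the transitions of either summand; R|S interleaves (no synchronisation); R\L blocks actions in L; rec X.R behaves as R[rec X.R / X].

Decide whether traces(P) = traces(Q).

traces(P) = traces(Q)

LTS(P): 3 reachable states
  u0 = rec X. b.b.a.X → --b--▸ u1
  u1 = b.a.(rec X. b.b.a.X) → --b--▸ u2
  u2 = a.(rec X. b.b.a.X) → --a--▸ u0
LTS(Q): 3 reachable states
  v0 = rec X. b.(b.a.X + 0) → --b--▸ v1
  v1 = b.a.(rec X. b.(b.a.X + 0)) + 0 → --b--▸ v2
  v2 = a.(rec X. b.(b.a.X + 0)) → --a--▸ v0
Coarsest stable partition (strong bisimilarity classes):
  B0 = {u0, v0}
  B1 = {u1, v1}
  B2 = {u2, v2}
u0 ∈ B0, v0 ∈ B0 → same block
Bisimilar ⇒ trace-equivalent.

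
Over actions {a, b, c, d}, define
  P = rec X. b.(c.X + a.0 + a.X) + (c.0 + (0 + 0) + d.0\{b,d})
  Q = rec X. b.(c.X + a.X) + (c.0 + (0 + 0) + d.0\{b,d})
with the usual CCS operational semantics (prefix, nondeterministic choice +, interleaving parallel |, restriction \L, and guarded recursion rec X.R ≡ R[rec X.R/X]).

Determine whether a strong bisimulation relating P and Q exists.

Reachable graph of P (4 states):
  u0 = rec X. b.(c.X + a.0 + a.X) + (c.0 + (0 + 0) + d.0\{b,d}) | -b-> u1, -c-> u2, -d-> u3
  u1 = c.(rec X. b.(c.X + a.0 + a.X) + (c.0 + (0 + 0) + d.0\{b,d})) + a.0 + a.(rec X. b.(c.X + a.0 + a.X) + (c.0 + (0 + 0) + d.0\{b,d})) | -a-> u0, -a-> u2, -c-> u0
  u2 = 0 | ∅
  u3 = 0\{b,d} | ∅
Reachable graph of Q (4 states):
  v0 = rec X. b.(c.X + a.X) + (c.0 + (0 + 0) + d.0\{b,d}) | -b-> v1, -c-> v2, -d-> v3
  v1 = c.(rec X. b.(c.X + a.X) + (c.0 + (0 + 0) + d.0\{b,d})) + a.(rec X. b.(c.X + a.X) + (c.0 + (0 + 0) + d.0\{b,d})) | -a-> v0, -c-> v0
  v2 = 0 | ∅
  v3 = 0\{b,d} | ∅
Bisimilarity quotient blocks:
  B0 = {u0}
  B1 = {u1}
  B2 = {u2, u3, v2, v3}
  B3 = {v0}
  B4 = {v1}
u0 ∈ B0, v0 ∈ B3 → different blocks

P ≁ Q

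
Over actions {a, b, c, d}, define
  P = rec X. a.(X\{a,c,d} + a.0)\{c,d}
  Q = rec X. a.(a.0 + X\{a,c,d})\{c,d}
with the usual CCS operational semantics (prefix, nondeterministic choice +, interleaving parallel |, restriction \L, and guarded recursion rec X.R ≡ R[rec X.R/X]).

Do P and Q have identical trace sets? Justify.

Reachable graph of P (3 states):
  u0 = rec X. a.(X\{a,c,d} + a.0)\{c,d} ⊢ =a=> u1
  u1 = ((rec X. a.(X\{a,c,d} + a.0)\{c,d})\{a,c,d} + a.0)\{c,d} ⊢ =a=> u2
  u2 = 0\{c,d} ⊢ (no moves)
Reachable graph of Q (3 states):
  v0 = rec X. a.(a.0 + X\{a,c,d})\{c,d} ⊢ =a=> v1
  v1 = (a.0 + (rec X. a.(a.0 + X\{a,c,d})\{c,d})\{a,c,d})\{c,d} ⊢ =a=> v2
  v2 = 0\{c,d} ⊢ (no moves)
Bisimilarity quotient blocks:
  B0 = {u0, v0}
  B1 = {u1, v1}
  B2 = {u2, v2}
u0 ∈ B0, v0 ∈ B0 → same block
Bisimilar ⇒ trace-equivalent.

YES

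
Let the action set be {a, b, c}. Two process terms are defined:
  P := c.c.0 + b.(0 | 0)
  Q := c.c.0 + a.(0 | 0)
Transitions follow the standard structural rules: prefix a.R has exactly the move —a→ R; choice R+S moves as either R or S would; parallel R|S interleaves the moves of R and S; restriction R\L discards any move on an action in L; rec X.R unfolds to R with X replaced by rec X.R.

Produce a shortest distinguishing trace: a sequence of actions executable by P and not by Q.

P's transition system — 4 states:
  u0 = c.c.0 + b.(0 | 0) ⊢ ··b··> u1, ··c··> u2
  u1 = 0 | 0 ⊢ stopped
  u2 = c.0 ⊢ ··c··> u3
  u3 = 0 ⊢ stopped
Q's transition system — 4 states:
  v0 = c.c.0 + a.(0 | 0) ⊢ ··a··> v1, ··c··> v2
  v1 = 0 | 0 ⊢ stopped
  v2 = c.0 ⊢ ··c··> v3
  v3 = 0 ⊢ stopped
Run σ = ⟨b⟩ on P: start {u0}
  after b @ step 1: {u1}
  — P admits the full trace.
Run σ = ⟨b⟩ on Q: start {v0}
  after b @ step 1: ∅  — Q cannot continue

b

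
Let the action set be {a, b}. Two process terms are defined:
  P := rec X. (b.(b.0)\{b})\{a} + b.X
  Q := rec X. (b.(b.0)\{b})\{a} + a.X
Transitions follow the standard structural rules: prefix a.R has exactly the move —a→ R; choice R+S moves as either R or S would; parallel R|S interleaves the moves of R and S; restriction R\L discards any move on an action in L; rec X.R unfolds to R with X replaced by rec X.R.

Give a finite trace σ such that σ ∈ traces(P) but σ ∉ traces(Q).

LTS(P): 2 reachable states
  m0 = rec X. (b.(b.0)\{b})\{a} + b.X | =b=> m0, =b=> m1
  m1 = (b.0)\{b}\{a} | stopped
LTS(Q): 2 reachable states
  n0 = rec X. (b.(b.0)\{b})\{a} + a.X | =a=> n0, =b=> n1
  n1 = (b.0)\{b}\{a} | stopped
Trace ⟨bb⟩ through P, begin at {m0}:
  [1] b ⇒ {m0, m1}
  [2] b ⇒ {m0, m1}
  — P admits the full trace.
Trace ⟨bb⟩ through Q, begin at {n0}:
  [1] b ⇒ {n1}
  [2] b ⇒ no successor for Q

bb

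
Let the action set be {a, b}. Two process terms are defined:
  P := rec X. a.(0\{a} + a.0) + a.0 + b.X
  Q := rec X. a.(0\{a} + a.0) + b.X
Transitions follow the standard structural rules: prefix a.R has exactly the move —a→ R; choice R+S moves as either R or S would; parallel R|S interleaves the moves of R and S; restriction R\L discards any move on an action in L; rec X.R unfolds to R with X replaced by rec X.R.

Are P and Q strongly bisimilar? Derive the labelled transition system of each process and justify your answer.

P's transition system — 3 states:
  u0 = rec X. a.(0\{a} + a.0) + a.0 + b.X | --a--▸ u1, --a--▸ u2, --b--▸ u0
  u1 = 0 | ∅
  u2 = 0\{a} + a.0 | --a--▸ u1
Q's transition system — 3 states:
  v0 = rec X. a.(0\{a} + a.0) + b.X | --a--▸ v1, --b--▸ v0
  v1 = 0\{a} + a.0 | --a--▸ v2
  v2 = 0 | ∅
Partition-refinement fixed point:
  B0 = {u0}
  B1 = {u1, v2}
  B2 = {u2, v1}
  B3 = {v0}
u0 ∈ B0, v0 ∈ B3 → different blocks

NO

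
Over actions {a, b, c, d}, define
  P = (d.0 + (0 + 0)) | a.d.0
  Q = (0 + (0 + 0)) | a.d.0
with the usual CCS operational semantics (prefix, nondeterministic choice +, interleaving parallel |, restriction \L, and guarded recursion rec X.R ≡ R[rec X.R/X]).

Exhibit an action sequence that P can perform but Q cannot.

Reachable graph of P (6 states):
  p0 = (d.0 + (0 + 0)) | a.d.0 ⊢ --a--▸ p1, --d--▸ p2
  p1 = (d.0 + (0 + 0)) | d.0 ⊢ --d--▸ p3, --d--▸ p4
  p2 = 0 | a.d.0 ⊢ --a--▸ p4
  p3 = (d.0 + (0 + 0)) | 0 ⊢ --d--▸ p5
  p4 = 0 | d.0 ⊢ --d--▸ p5
  p5 = 0 | 0 ⊢ stopped
Reachable graph of Q (3 states):
  q0 = (0 + (0 + 0)) | a.d.0 ⊢ --a--▸ q1
  q1 = (0 + (0 + 0)) | d.0 ⊢ --d--▸ q2
  q2 = (0 + (0 + 0)) | 0 ⊢ stopped
Run σ = ⟨d⟩ on P: start {p0}
  [1] d ⇒ {p2}
  ✓ P
Run σ = ⟨d⟩ on Q: start {q0}
  [1] d ⇒ ∅  — Q cannot continue

d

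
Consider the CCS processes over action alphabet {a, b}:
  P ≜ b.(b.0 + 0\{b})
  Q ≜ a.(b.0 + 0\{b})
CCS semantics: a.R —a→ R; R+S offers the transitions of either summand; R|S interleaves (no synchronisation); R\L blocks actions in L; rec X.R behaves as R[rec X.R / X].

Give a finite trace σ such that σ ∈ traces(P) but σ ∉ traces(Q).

b

Reachable graph of P (3 states):
  m0 = b.(b.0 + 0\{b}) has moves -b-> m1
  m1 = b.0 + 0\{b} has moves -b-> m2
  m2 = 0 has moves (no moves)
Reachable graph of Q (3 states):
  n0 = a.(b.0 + 0\{b}) has moves -a-> n1
  n1 = b.0 + 0\{b} has moves -b-> n2
  n2 = 0 has moves (no moves)
Executing b from P (initial set {m0}):
  [1] b ⇒ {m1}
  P completes σ.
Executing b from Q (initial set {n0}):
  [1] b ⇒ no successor for Q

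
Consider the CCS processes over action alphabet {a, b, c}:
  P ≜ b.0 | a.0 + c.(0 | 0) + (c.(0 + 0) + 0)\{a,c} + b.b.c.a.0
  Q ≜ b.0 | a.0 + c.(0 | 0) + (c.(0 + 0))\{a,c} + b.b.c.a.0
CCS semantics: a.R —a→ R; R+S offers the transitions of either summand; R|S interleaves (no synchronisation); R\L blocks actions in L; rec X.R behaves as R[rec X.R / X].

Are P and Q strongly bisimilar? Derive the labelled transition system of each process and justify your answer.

P ~ Q

P's transition system — 8 states:
  s0 = b.0 | a.0 + c.(0 | 0) + (c.(0 + 0) + 0)\{a,c} + b.b.c.a.0 | -a-> s1, -b-> s2, -b-> s3, -c-> s4
  s1 = b.0 | 0 | -b-> s4
  s2 = 0 | a.0 | -a-> s4
  s3 = b.c.a.0 | -b-> s5
  s4 = 0 | 0 | ∅
  s5 = c.a.0 | -c-> s6
  s6 = a.0 | -a-> s7
  s7 = 0 | ∅
Q's transition system — 8 states:
  t0 = b.0 | a.0 + c.(0 | 0) + (c.(0 + 0))\{a,c} + b.b.c.a.0 | -a-> t1, -b-> t2, -b-> t3, -c-> t4
  t1 = b.0 | 0 | -b-> t4
  t2 = 0 | a.0 | -a-> t4
  t3 = b.c.a.0 | -b-> t5
  t4 = 0 | 0 | ∅
  t5 = c.a.0 | -c-> t6
  t6 = a.0 | -a-> t7
  t7 = 0 | ∅
Bisimilarity quotient blocks:
  B0 = {s0, t0}
  B1 = {s3, t3}
  B2 = {s5, t5}
  B3 = {s2, s6, t2, t6}
  B4 = {s4, s7, t4, t7}
  B5 = {s1, t1}
s0 ∈ B0, t0 ∈ B0 → same block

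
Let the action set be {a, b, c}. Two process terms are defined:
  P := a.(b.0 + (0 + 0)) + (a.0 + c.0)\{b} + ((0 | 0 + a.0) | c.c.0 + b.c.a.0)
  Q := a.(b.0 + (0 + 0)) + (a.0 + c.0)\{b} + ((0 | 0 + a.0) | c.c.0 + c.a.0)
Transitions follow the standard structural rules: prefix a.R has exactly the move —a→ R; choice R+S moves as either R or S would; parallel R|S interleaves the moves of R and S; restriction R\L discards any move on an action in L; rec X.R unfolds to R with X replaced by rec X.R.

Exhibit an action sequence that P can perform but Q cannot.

b

LTS(P): 11 reachable states
  s0 = a.(b.0 + (0 + 0)) + (a.0 + c.0)\{b} + ((0 | 0 + a.0) | c.c.0 + b.c.a.0) | -a-> s1, -a-> s2, -a-> s3, -b-> s4, -c-> s2, -c-> s5
  s1 = 0 | c.c.0 | -c-> s6
  s2 = 0\{b} | stopped
  s3 = b.0 + (0 + 0) | -b-> s7
  s4 = c.a.0 | -c-> s8
  s5 = (0 | 0 + a.0) | c.0 | -a-> s6, -c-> s9
  s6 = 0 | c.0 | -c-> s10
  s7 = 0 | stopped
  s8 = a.0 | -a-> s7
  s9 = (0 | 0 + a.0) | 0 | -a-> s10
  s10 = 0 | 0 | stopped
LTS(Q): 10 reachable states
  t0 = a.(b.0 + (0 + 0)) + (a.0 + c.0)\{b} + ((0 | 0 + a.0) | c.c.0 + c.a.0) | -a-> t1, -a-> t2, -a-> t3, -c-> t2, -c-> t4, -c-> t5
  t1 = 0 | c.c.0 | -c-> t6
  t2 = 0\{b} | stopped
  t3 = b.0 + (0 + 0) | -b-> t7
  t4 = (0 | 0 + a.0) | c.0 | -a-> t6, -c-> t8
  t5 = a.0 | -a-> t7
  t6 = 0 | c.0 | -c-> t9
  t7 = 0 | stopped
  t8 = (0 | 0 + a.0) | 0 | -a-> t9
  t9 = 0 | 0 | stopped
Executing b from P (initial set {s0}):
  [1] b ⇒ {s4}
  — P admits the full trace.
Executing b from Q (initial set {t0}):
  [1] b ⇒ ∅ (Q stuck)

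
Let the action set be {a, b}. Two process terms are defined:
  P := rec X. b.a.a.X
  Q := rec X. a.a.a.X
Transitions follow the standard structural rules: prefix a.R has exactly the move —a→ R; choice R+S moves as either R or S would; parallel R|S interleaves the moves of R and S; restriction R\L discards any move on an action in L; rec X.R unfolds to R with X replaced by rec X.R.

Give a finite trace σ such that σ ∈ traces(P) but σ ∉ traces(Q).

P's transition system — 3 states:
  s0 = rec X. b.a.a.X → -b-> s1
  s1 = a.a.(rec X. b.a.a.X) → -a-> s2
  s2 = a.(rec X. b.a.a.X) → -a-> s0
Q's transition system — 3 states:
  t0 = rec X. a.a.a.X → -a-> t1
  t1 = a.a.(rec X. a.a.a.X) → -a-> t2
  t2 = a.(rec X. a.a.a.X) → -a-> t0
Executing b from P (initial set {s0}):
  [1] b ⇒ {s1}
  P completes σ.
Executing b from Q (initial set {t0}):
  [1] b ⇒ ∅ (Q stuck)

b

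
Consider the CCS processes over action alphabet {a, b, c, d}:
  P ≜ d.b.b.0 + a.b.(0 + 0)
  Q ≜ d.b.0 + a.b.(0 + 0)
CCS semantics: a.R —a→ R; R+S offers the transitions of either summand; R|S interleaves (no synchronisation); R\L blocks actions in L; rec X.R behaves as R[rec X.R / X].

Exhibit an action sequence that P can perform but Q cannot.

P's transition system — 6 states:
  m0 = d.b.b.0 + a.b.(0 + 0) → =a=> m1, =d=> m2
  m1 = b.(0 + 0) → =b=> m3
  m2 = b.b.0 → =b=> m4
  m3 = 0 + 0 → deadlocked
  m4 = b.0 → =b=> m5
  m5 = 0 → deadlocked
Q's transition system — 5 states:
  n0 = d.b.0 + a.b.(0 + 0) → =a=> n1, =d=> n2
  n1 = b.(0 + 0) → =b=> n3
  n2 = b.0 → =b=> n4
  n3 = 0 + 0 → deadlocked
  n4 = 0 → deadlocked
Executing dbb from P (initial set {m0}):
  step 1 (d): {m2}
  step 2 (b): {m4}
  step 3 (b): {m5}
  — P admits the full trace.
Executing dbb from Q (initial set {n0}):
  step 1 (d): {n2}
  step 2 (b): {n4}
  step 3 (b): no successor for Q

dbb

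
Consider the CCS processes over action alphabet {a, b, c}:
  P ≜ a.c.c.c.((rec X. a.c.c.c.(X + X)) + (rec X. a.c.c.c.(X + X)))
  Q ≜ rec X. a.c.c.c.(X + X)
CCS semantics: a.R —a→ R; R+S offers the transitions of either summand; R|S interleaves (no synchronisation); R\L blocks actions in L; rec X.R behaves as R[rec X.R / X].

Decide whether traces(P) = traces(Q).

Reachable graph of P (5 states):
  s0 = a.c.c.c.((rec X. a.c.c.c.(X + X)) + (rec X. a.c.c.c.(X + X))) :: --a--▸ s1
  s1 = c.c.c.((rec X. a.c.c.c.(X + X)) + (rec X. a.c.c.c.(X + X))) :: --c--▸ s2
  s2 = c.c.((rec X. a.c.c.c.(X + X)) + (rec X. a.c.c.c.(X + X))) :: --c--▸ s3
  s3 = c.((rec X. a.c.c.c.(X + X)) + (rec X. a.c.c.c.(X + X))) :: --c--▸ s4
  s4 = (rec X. a.c.c.c.(X + X)) + (rec X. a.c.c.c.(X + X)) :: --a--▸ s1
Reachable graph of Q (5 states):
  t0 = rec X. a.c.c.c.(X + X) :: --a--▸ t1
  t1 = c.c.c.((rec X. a.c.c.c.(X + X)) + (rec X. a.c.c.c.(X + X))) :: --c--▸ t2
  t2 = c.c.((rec X. a.c.c.c.(X + X)) + (rec X. a.c.c.c.(X + X))) :: --c--▸ t3
  t3 = c.((rec X. a.c.c.c.(X + X)) + (rec X. a.c.c.c.(X + X))) :: --c--▸ t4
  t4 = (rec X. a.c.c.c.(X + X)) + (rec X. a.c.c.c.(X + X)) :: --a--▸ t1
Partition-refinement fixed point:
  B0 = {s0, s4, t0, t4}
  B1 = {s1, t1}
  B2 = {s2, t2}
  B3 = {s3, t3}
s0 ∈ B0, t0 ∈ B0 → same block
Bisimilar ⇒ trace-equivalent.

traces(P) = traces(Q)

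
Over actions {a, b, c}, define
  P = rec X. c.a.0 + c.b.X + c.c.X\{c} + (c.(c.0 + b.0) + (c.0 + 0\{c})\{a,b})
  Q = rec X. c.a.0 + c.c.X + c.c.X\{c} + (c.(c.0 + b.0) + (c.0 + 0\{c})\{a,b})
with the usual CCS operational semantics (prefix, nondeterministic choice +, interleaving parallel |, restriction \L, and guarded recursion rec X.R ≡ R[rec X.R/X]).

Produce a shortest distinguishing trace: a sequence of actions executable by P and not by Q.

LTS(P): 8 reachable states
  u0 = rec X. c.a.0 + c.b.X + c.c.X\{c} + (c.(c.0 + b.0) + (c.0 + 0\{c})\{a,b}) has moves —c→ u1, —c→ u2, —c→ u3, —c→ u4, —c→ u5
  u1 = 0\{a,b} has moves deadlocked
  u2 = a.0 has moves —a→ u6
  u3 = b.(rec X. c.a.0 + c.b.X + c.c.X\{c} + (c.(c.0 + b.0) + (c.0 + 0\{c})\{a,b})) has moves —b→ u0
  u4 = c.(rec X. c.a.0 + c.b.X + c.c.X\{c} + (c.(c.0 + b.0) + (c.0 + 0\{c})\{a,b}))\{c} has moves —c→ u7
  u5 = c.0 + b.0 has moves —b→ u6, —c→ u6
  u6 = 0 has moves deadlocked
  u7 = (rec X. c.a.0 + c.b.X + c.c.X\{c} + (c.(c.0 + b.0) + (c.0 + 0\{c})\{a,b}))\{c} has moves deadlocked
LTS(Q): 8 reachable states
  v0 = rec X. c.a.0 + c.c.X + c.c.X\{c} + (c.(c.0 + b.0) + (c.0 + 0\{c})\{a,b}) has moves —c→ v1, —c→ v2, —c→ v3, —c→ v4, —c→ v5
  v1 = 0\{a,b} has moves deadlocked
  v2 = a.0 has moves —a→ v6
  v3 = c.(rec X. c.a.0 + c.c.X + c.c.X\{c} + (c.(c.0 + b.0) + (c.0 + 0\{c})\{a,b})) has moves —c→ v0
  v4 = c.(rec X. c.a.0 + c.c.X + c.c.X\{c} + (c.(c.0 + b.0) + (c.0 + 0\{c})\{a,b}))\{c} has moves —c→ v7
  v5 = c.0 + b.0 has moves —b→ v6, —c→ v6
  v6 = 0 has moves deadlocked
  v7 = (rec X. c.a.0 + c.c.X + c.c.X\{c} + (c.(c.0 + b.0) + (c.0 + 0\{c})\{a,b}))\{c} has moves deadlocked
Run σ = ⟨cbc⟩ on P: start {u0}
  after c @ step 1: {u1, u2, u3, u4, u5}
  after b @ step 2: {u0, u6}
  after c @ step 3: {u1, u2, u3, u4, u5}
  P completes σ.
Run σ = ⟨cbc⟩ on Q: start {v0}
  after c @ step 1: {v1, v2, v3, v4, v5}
  after b @ step 2: {v6}
  after c @ step 3: ∅ (Q stuck)

cbc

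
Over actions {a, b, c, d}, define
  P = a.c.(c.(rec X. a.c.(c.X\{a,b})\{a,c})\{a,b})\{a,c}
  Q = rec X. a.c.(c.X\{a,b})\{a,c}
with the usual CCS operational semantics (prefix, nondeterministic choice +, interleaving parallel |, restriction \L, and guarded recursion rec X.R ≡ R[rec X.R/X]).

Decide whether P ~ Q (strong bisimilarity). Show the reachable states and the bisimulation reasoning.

P's transition system — 3 states:
  m0 = a.c.(c.(rec X. a.c.(c.X\{a,b})\{a,c})\{a,b})\{a,c} :: -a-> m1
  m1 = c.(c.(rec X. a.c.(c.X\{a,b})\{a,c})\{a,b})\{a,c} :: -c-> m2
  m2 = (c.(rec X. a.c.(c.X\{a,b})\{a,c})\{a,b})\{a,c} :: deadlocked
Q's transition system — 3 states:
  n0 = rec X. a.c.(c.X\{a,b})\{a,c} :: -a-> n1
  n1 = c.(c.(rec X. a.c.(c.X\{a,b})\{a,c})\{a,b})\{a,c} :: -c-> n2
  n2 = (c.(rec X. a.c.(c.X\{a,b})\{a,c})\{a,b})\{a,c} :: deadlocked
Bisimilarity quotient blocks:
  B0 = {m0, n0}
  B1 = {m1, n1}
  B2 = {m2, n2}
m0 ∈ B0, n0 ∈ B0 → same block

P ~ Q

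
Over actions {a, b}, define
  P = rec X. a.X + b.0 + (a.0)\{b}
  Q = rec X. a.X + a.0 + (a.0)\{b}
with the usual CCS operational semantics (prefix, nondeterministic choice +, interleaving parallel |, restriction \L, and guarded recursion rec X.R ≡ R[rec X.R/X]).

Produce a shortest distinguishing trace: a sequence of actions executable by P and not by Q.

P's transition system — 3 states:
  u0 = rec X. a.X + b.0 + (a.0)\{b} → =a=> u0, =a=> u1, =b=> u2
  u1 = 0\{b} → stopped
  u2 = 0 → stopped
Q's transition system — 3 states:
  v0 = rec X. a.X + a.0 + (a.0)\{b} → =a=> v0, =a=> v1, =a=> v2
  v1 = 0 → stopped
  v2 = 0\{b} → stopped
Executing b from P (initial set {u0}):
  after b @ step 1: {u2}
  ✓ P
Executing b from Q (initial set {v0}):
  after b @ step 1: no successor for Q

b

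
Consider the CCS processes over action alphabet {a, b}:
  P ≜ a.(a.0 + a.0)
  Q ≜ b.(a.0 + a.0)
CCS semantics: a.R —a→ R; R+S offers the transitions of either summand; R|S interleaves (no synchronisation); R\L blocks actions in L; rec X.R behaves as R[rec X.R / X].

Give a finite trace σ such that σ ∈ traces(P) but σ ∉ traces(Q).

LTS(P): 3 reachable states
  p0 = a.(a.0 + a.0) has moves -a-> p1
  p1 = a.0 + a.0 has moves -a-> p2
  p2 = 0 has moves (no moves)
LTS(Q): 3 reachable states
  q0 = b.(a.0 + a.0) has moves -b-> q1
  q1 = a.0 + a.0 has moves -a-> q2
  q2 = 0 has moves (no moves)
Run σ = ⟨a⟩ on P: start {p0}
  after a @ step 1: {p1}
  — P admits the full trace.
Run σ = ⟨a⟩ on Q: start {q0}
  after a @ step 1: ∅ (Q stuck)

a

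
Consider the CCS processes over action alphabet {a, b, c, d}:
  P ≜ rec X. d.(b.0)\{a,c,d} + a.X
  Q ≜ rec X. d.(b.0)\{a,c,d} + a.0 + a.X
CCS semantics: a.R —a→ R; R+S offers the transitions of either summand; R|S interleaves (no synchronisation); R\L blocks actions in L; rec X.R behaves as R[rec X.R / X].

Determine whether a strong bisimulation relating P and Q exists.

P's transition system — 3 states:
  s0 = rec X. d.(b.0)\{a,c,d} + a.X | -a-> s0, -d-> s1
  s1 = (b.0)\{a,c,d} | -b-> s2
  s2 = 0\{a,c,d} | (no moves)
Q's transition system — 4 states:
  t0 = rec X. d.(b.0)\{a,c,d} + a.0 + a.X | -a-> t0, -a-> t1, -d-> t2
  t1 = 0 | (no moves)
  t2 = (b.0)\{a,c,d} | -b-> t3
  t3 = 0\{a,c,d} | (no moves)
Bisimilarity quotient blocks:
  B0 = {s0}
  B1 = {s1, t2}
  B2 = {s2, t1, t3}
  B3 = {t0}
s0 ∈ B0, t0 ∈ B3 → different blocks

NO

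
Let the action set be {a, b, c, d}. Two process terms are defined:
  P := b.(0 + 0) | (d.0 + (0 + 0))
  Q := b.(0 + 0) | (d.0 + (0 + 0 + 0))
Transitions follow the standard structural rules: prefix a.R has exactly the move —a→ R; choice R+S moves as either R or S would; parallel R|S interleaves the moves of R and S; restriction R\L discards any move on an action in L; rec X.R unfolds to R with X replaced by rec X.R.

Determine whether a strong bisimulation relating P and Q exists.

Reachable graph of P (4 states):
  u0 = b.(0 + 0) | (d.0 + (0 + 0)) | --b--▸ u1, --d--▸ u2
  u1 = (0 + 0) | (d.0 + (0 + 0)) | --d--▸ u3
  u2 = b.(0 + 0) | 0 | --b--▸ u3
  u3 = (0 + 0) | 0 | (no moves)
Reachable graph of Q (4 states):
  v0 = b.(0 + 0) | (d.0 + (0 + 0 + 0)) | --b--▸ v1, --d--▸ v2
  v1 = (0 + 0) | (d.0 + (0 + 0 + 0)) | --d--▸ v3
  v2 = b.(0 + 0) | 0 | --b--▸ v3
  v3 = (0 + 0) | 0 | (no moves)
Coarsest stable partition (strong bisimilarity classes):
  B0 = {u0, v0}
  B1 = {u2, v2}
  B2 = {u3, v3}
  B3 = {u1, v1}
u0 ∈ B0, v0 ∈ B0 → same block

bisimilar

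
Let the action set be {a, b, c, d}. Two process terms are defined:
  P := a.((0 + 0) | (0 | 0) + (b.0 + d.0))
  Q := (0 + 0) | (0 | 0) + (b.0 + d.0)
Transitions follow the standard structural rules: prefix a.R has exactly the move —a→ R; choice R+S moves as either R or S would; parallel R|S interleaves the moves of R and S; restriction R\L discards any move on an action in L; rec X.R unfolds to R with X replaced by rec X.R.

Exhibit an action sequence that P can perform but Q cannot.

a

Reachable graph of P (3 states):
  u0 = a.((0 + 0) | (0 | 0) + (b.0 + d.0)) ⊢ -a-> u1
  u1 = (0 + 0) | (0 | 0) + (b.0 + d.0) ⊢ -b-> u2, -d-> u2
  u2 = 0 ⊢ deadlocked
Reachable graph of Q (2 states):
  v0 = (0 + 0) | (0 | 0) + (b.0 + d.0) ⊢ -b-> v1, -d-> v1
  v1 = 0 ⊢ deadlocked
Run σ = ⟨a⟩ on P: start {u0}
  [1] a ⇒ {u1}
  P completes σ.
Run σ = ⟨a⟩ on Q: start {v0}
  [1] a ⇒ no successor for Q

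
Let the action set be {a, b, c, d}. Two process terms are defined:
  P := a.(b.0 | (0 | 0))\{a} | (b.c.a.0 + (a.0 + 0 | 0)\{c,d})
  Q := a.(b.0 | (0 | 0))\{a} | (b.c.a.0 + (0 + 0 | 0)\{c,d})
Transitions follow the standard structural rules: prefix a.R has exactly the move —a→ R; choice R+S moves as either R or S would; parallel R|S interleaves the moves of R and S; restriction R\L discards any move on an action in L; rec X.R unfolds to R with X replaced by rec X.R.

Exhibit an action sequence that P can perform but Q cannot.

aa

LTS(P): 15 reachable states
  m0 = a.(b.0 | (0 | 0))\{a} | (b.c.a.0 + (a.0 + 0 | 0)\{c,d}) :: --a--▸ m1, --a--▸ m2, --b--▸ m3
  m1 = (b.0 | (0 | 0))\{a} | (b.c.a.0 + (a.0 + 0 | 0)\{c,d}) :: --a--▸ m4, --b--▸ m5, --b--▸ m6
  m2 = a.(b.0 | (0 | 0))\{a} | 0\{c,d} :: --a--▸ m4
  m3 = a.(b.0 | (0 | 0))\{a} | c.a.0 :: --a--▸ m6, --c--▸ m7
  m4 = (b.0 | (0 | 0))\{a} | 0\{c,d} :: --b--▸ m8
  m5 = (0 | (0 | 0))\{a} | (b.c.a.0 + (a.0 + 0 | 0)\{c,d}) :: --a--▸ m8, --b--▸ m9
  m6 = (b.0 | (0 | 0))\{a} | c.a.0 :: --b--▸ m9, --c--▸ m10
  m7 = a.(b.0 | (0 | 0))\{a} | a.0 :: --a--▸ m10, --a--▸ m11
  m8 = (0 | (0 | 0))\{a} | 0\{c,d} :: deadlocked
  m9 = (0 | (0 | 0))\{a} | c.a.0 :: --c--▸ m12
  m10 = (b.0 | (0 | 0))\{a} | a.0 :: --a--▸ m13, --b--▸ m12
  m11 = a.(b.0 | (0 | 0))\{a} | 0 :: --a--▸ m13
  m12 = (0 | (0 | 0))\{a} | a.0 :: --a--▸ m14
  m13 = (b.0 | (0 | 0))\{a} | 0 :: --b--▸ m14
  m14 = (0 | (0 | 0))\{a} | 0 :: deadlocked
LTS(Q): 12 reachable states
  n0 = a.(b.0 | (0 | 0))\{a} | (b.c.a.0 + (0 + 0 | 0)\{c,d}) :: --a--▸ n1, --b--▸ n2
  n1 = (b.0 | (0 | 0))\{a} | (b.c.a.0 + (0 + 0 | 0)\{c,d}) :: --b--▸ n3, --b--▸ n4
  n2 = a.(b.0 | (0 | 0))\{a} | c.a.0 :: --a--▸ n4, --c--▸ n5
  n3 = (0 | (0 | 0))\{a} | (b.c.a.0 + (0 + 0 | 0)\{c,d}) :: --b--▸ n6
  n4 = (b.0 | (0 | 0))\{a} | c.a.0 :: --b--▸ n6, --c--▸ n7
  n5 = a.(b.0 | (0 | 0))\{a} | a.0 :: --a--▸ n7, --a--▸ n8
  n6 = (0 | (0 | 0))\{a} | c.a.0 :: --c--▸ n9
  n7 = (b.0 | (0 | 0))\{a} | a.0 :: --a--▸ n10, --b--▸ n9
  n8 = a.(b.0 | (0 | 0))\{a} | 0 :: --a--▸ n10
  n9 = (0 | (0 | 0))\{a} | a.0 :: --a--▸ n11
  n10 = (b.0 | (0 | 0))\{a} | 0 :: --b--▸ n11
  n11 = (0 | (0 | 0))\{a} | 0 :: deadlocked
Trace ⟨aa⟩ through P, begin at {m0}:
  [1] a ⇒ {m1, m2}
  [2] a ⇒ {m4}
  P completes σ.
Trace ⟨aa⟩ through Q, begin at {n0}:
  [1] a ⇒ {n1}
  [2] a ⇒ no successor for Q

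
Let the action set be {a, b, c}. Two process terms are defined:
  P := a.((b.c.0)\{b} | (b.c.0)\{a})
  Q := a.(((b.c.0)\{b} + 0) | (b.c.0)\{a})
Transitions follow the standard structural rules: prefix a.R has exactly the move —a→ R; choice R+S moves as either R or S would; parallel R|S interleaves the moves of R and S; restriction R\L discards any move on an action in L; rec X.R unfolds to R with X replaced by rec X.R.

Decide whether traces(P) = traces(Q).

trace-equivalent

LTS(P): 4 reachable states
  u0 = a.((b.c.0)\{b} | (b.c.0)\{a}) → ··a··> u1
  u1 = (b.c.0)\{b} | (b.c.0)\{a} → ··b··> u2
  u2 = (b.c.0)\{b} | (c.0)\{a} → ··c··> u3
  u3 = (b.c.0)\{b} | 0\{a} → ·
LTS(Q): 4 reachable states
  v0 = a.(((b.c.0)\{b} + 0) | (b.c.0)\{a}) → ··a··> v1
  v1 = ((b.c.0)\{b} + 0) | (b.c.0)\{a} → ··b··> v2
  v2 = ((b.c.0)\{b} + 0) | (c.0)\{a} → ··c··> v3
  v3 = ((b.c.0)\{b} + 0) | 0\{a} → ·
Bisimilarity quotient blocks:
  B0 = {u0, v0}
  B1 = {u1, v1}
  B2 = {u2, v2}
  B3 = {u3, v3}
u0 ∈ B0, v0 ∈ B0 → same block
Bisimilar ⇒ trace-equivalent.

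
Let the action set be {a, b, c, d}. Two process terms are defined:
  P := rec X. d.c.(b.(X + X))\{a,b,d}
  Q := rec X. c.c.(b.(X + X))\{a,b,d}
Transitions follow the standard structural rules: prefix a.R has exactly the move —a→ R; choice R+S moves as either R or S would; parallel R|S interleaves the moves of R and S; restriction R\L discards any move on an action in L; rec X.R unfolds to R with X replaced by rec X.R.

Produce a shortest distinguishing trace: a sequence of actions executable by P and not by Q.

d

LTS(P): 3 reachable states
  p0 = rec X. d.c.(b.(X + X))\{a,b,d} has moves —d→ p1
  p1 = c.(b.((rec X. d.c.(b.(X + X))\{a,b,d}) + (rec X. d.c.(b.(X + X))\{a,b,d})))\{a,b,d} has moves —c→ p2
  p2 = (b.((rec X. d.c.(b.(X + X))\{a,b,d}) + (rec X. d.c.(b.(X + X))\{a,b,d})))\{a,b,d} has moves stopped
LTS(Q): 3 reachable states
  q0 = rec X. c.c.(b.(X + X))\{a,b,d} has moves —c→ q1
  q1 = c.(b.((rec X. c.c.(b.(X + X))\{a,b,d}) + (rec X. c.c.(b.(X + X))\{a,b,d})))\{a,b,d} has moves —c→ q2
  q2 = (b.((rec X. c.c.(b.(X + X))\{a,b,d}) + (rec X. c.c.(b.(X + X))\{a,b,d})))\{a,b,d} has moves stopped
Run σ = ⟨d⟩ on P: start {p0}
  after d @ step 1: {p1}
  P completes σ.
Run σ = ⟨d⟩ on Q: start {q0}
  after d @ step 1: no successor for Q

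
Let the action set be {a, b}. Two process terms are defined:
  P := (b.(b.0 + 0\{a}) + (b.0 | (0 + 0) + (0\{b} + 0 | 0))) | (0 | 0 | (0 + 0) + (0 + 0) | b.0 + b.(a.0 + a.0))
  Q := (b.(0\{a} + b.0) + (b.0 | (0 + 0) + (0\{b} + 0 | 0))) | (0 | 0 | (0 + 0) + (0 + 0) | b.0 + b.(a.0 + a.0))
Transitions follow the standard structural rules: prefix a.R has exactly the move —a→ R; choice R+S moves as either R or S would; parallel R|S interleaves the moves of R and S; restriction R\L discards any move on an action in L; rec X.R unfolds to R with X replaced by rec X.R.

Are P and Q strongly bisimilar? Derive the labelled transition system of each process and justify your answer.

YES

Reachable graph of P (16 states):
  u0 = (b.(b.0 + 0\{a}) + (b.0 | (0 + 0) + (0\{b} + 0 | 0))) | (0 | 0 | (0 + 0) + (0 + 0) | b.0 + b.(a.0 + a.0)) → --b--▸ u1, --b--▸ u2, --b--▸ u3, --b--▸ u4
  u1 = (b.(b.0 + 0\{a}) + (b.0 | (0 + 0) + (0\{b} + 0 | 0))) | ((0 + 0) | 0) → --b--▸ u5, --b--▸ u6
  u2 = (b.(b.0 + 0\{a}) + (b.0 | (0 + 0) + (0\{b} + 0 | 0))) | (a.0 + a.0) → --a--▸ u7, --b--▸ u8, --b--▸ u9
  u3 = (b.0 + 0\{a}) | (0 | 0 | (0 + 0) + (0 + 0) | b.0 + b.(a.0 + a.0)) → --b--▸ u10, --b--▸ u5, --b--▸ u8
  u4 = 0 | (0 + 0) | (0 | 0 | (0 + 0) + (0 + 0) | b.0 + b.(a.0 + a.0)) → --b--▸ u6, --b--▸ u9
  u5 = (b.0 + 0\{a}) | ((0 + 0) | 0) → --b--▸ u11
  u6 = 0 | (0 + 0) | ((0 + 0) | 0) → ∅
  u7 = (b.(b.0 + 0\{a}) + (b.0 | (0 + 0) + (0\{b} + 0 | 0))) | 0 → --b--▸ u12, --b--▸ u13
  u8 = (b.0 + 0\{a}) | (a.0 + a.0) → --a--▸ u12, --b--▸ u14
  u9 = 0 | (0 + 0) | (a.0 + a.0) → --a--▸ u13
  u10 = 0 | (0 | 0 | (0 + 0) + (0 + 0) | b.0 + b.(a.0 + a.0)) → --b--▸ u11, --b--▸ u14
  u11 = 0 | ((0 + 0) | 0) → ∅
  u12 = (b.0 + 0\{a}) | 0 → --b--▸ u15
  u13 = 0 | (0 + 0) | 0 → ∅
  u14 = 0 | (a.0 + a.0) → --a--▸ u15
  u15 = 0 | 0 → ∅
Reachable graph of Q (16 states):
  v0 = (b.(0\{a} + b.0) + (b.0 | (0 + 0) + (0\{b} + 0 | 0))) | (0 | 0 | (0 + 0) + (0 + 0) | b.0 + b.(a.0 + a.0)) → --b--▸ v1, --b--▸ v2, --b--▸ v3, --b--▸ v4
  v1 = (0\{a} + b.0) | (0 | 0 | (0 + 0) + (0 + 0) | b.0 + b.(a.0 + a.0)) → --b--▸ v5, --b--▸ v6, --b--▸ v7
  v2 = (b.(0\{a} + b.0) + (b.0 | (0 + 0) + (0\{b} + 0 | 0))) | ((0 + 0) | 0) → --b--▸ v5, --b--▸ v8
  v3 = (b.(0\{a} + b.0) + (b.0 | (0 + 0) + (0\{b} + 0 | 0))) | (a.0 + a.0) → --a--▸ v9, --b--▸ v10, --b--▸ v6
  v4 = 0 | (0 + 0) | (0 | 0 | (0 + 0) + (0 + 0) | b.0 + b.(a.0 + a.0)) → --b--▸ v10, --b--▸ v8
  v5 = (0\{a} + b.0) | ((0 + 0) | 0) → --b--▸ v11
  v6 = (0\{a} + b.0) | (a.0 + a.0) → --a--▸ v12, --b--▸ v13
  v7 = 0 | (0 | 0 | (0 + 0) + (0 + 0) | b.0 + b.(a.0 + a.0)) → --b--▸ v11, --b--▸ v13
  v8 = 0 | (0 + 0) | ((0 + 0) | 0) → ∅
  v9 = (b.(0\{a} + b.0) + (b.0 | (0 + 0) + (0\{b} + 0 | 0))) | 0 → --b--▸ v12, --b--▸ v14
  v10 = 0 | (0 + 0) | (a.0 + a.0) → --a--▸ v14
  v11 = 0 | ((0 + 0) | 0) → ∅
  v12 = (0\{a} + b.0) | 0 → --b--▸ v15
  v13 = 0 | (a.0 + a.0) → --a--▸ v15
  v14 = 0 | (0 + 0) | 0 → ∅
  v15 = 0 | 0 → ∅
Partition-refinement fixed point:
  B0 = {u0, v0}
  B1 = {u1, u7, v2, v9}
  B2 = {u11, u13, u15, u6, v11, v14, v15, v8}
  B3 = {u12, u5, v12, v5}
  B4 = {u3, v1}
  B5 = {u8, v6}
  B6 = {u14, u9, v10, v13}
  B7 = {u10, u4, v4, v7}
  B8 = {u2, v3}
u0 ∈ B0, v0 ∈ B0 → same block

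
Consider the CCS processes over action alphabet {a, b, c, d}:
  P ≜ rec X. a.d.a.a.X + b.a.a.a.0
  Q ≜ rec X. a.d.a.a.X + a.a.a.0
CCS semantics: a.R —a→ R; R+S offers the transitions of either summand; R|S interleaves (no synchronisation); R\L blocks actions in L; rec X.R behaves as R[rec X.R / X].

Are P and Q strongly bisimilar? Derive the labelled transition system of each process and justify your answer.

P's transition system — 8 states:
  p0 = rec X. a.d.a.a.X + b.a.a.a.0 | -a-> p1, -b-> p2
  p1 = d.a.a.(rec X. a.d.a.a.X + b.a.a.a.0) | -d-> p3
  p2 = a.a.a.0 | -a-> p4
  p3 = a.a.(rec X. a.d.a.a.X + b.a.a.a.0) | -a-> p5
  p4 = a.a.0 | -a-> p6
  p5 = a.(rec X. a.d.a.a.X + b.a.a.a.0) | -a-> p0
  p6 = a.0 | -a-> p7
  p7 = 0 | ·
Q's transition system — 7 states:
  q0 = rec X. a.d.a.a.X + a.a.a.0 | -a-> q1, -a-> q2
  q1 = a.a.0 | -a-> q3
  q2 = d.a.a.(rec X. a.d.a.a.X + a.a.a.0) | -d-> q4
  q3 = a.0 | -a-> q5
  q4 = a.a.(rec X. a.d.a.a.X + a.a.a.0) | -a-> q6
  q5 = 0 | ·
  q6 = a.(rec X. a.d.a.a.X + a.a.a.0) | -a-> q0
Bisimilarity quotient blocks:
  B0 = {p0}
  B1 = {p2}
  B2 = {p4, q1}
  B3 = {p6, q3}
  B4 = {p7, q5}
  B5 = {p1}
  B6 = {p3}
  B7 = {p5}
  B8 = {q0}
  B9 = {q2}
  B10 = {q4}
  B11 = {q6}
p0 ∈ B0, q0 ∈ B8 → different blocks

not bisimilar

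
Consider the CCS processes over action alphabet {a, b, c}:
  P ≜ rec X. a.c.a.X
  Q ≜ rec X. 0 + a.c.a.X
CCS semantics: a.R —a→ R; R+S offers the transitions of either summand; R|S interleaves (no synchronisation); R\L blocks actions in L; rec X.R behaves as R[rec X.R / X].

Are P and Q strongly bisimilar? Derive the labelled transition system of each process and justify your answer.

bisimilar

LTS(P): 3 reachable states
  p0 = rec X. a.c.a.X ⊢ —a→ p1
  p1 = c.a.(rec X. a.c.a.X) ⊢ —c→ p2
  p2 = a.(rec X. a.c.a.X) ⊢ —a→ p0
LTS(Q): 3 reachable states
  q0 = rec X. 0 + a.c.a.X ⊢ —a→ q1
  q1 = c.a.(rec X. 0 + a.c.a.X) ⊢ —c→ q2
  q2 = a.(rec X. 0 + a.c.a.X) ⊢ —a→ q0
Partition-refinement fixed point:
  B0 = {p0, q0}
  B1 = {p1, q1}
  B2 = {p2, q2}
p0 ∈ B0, q0 ∈ B0 → same block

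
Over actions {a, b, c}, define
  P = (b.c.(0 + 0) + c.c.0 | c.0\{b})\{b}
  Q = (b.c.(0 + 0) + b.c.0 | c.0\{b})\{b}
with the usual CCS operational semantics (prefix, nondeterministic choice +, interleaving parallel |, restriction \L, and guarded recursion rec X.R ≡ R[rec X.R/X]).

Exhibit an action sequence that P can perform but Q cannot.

cc

Reachable graph of P (6 states):
  u0 = (b.c.(0 + 0) + c.c.0 | c.0\{b})\{b} :: -c-> u1, -c-> u2
  u1 = (c.0 | c.0\{b})\{b} :: -c-> u3, -c-> u4
  u2 = (c.c.0 | 0\{b})\{b} :: -c-> u4
  u3 = (0 | c.0\{b})\{b} :: -c-> u5
  u4 = (c.0 | 0\{b})\{b} :: -c-> u5
  u5 = (0 | 0\{b})\{b} :: deadlocked
Reachable graph of Q (2 states):
  v0 = (b.c.(0 + 0) + b.c.0 | c.0\{b})\{b} :: -c-> v1
  v1 = (b.c.0 | 0\{b})\{b} :: deadlocked
Executing cc from P (initial set {u0}):
  after c @ step 1: {u1, u2}
  after c @ step 2: {u3, u4}
  — P admits the full trace.
Executing cc from Q (initial set {v0}):
  after c @ step 1: {v1}
  after c @ step 2: ∅  — Q cannot continue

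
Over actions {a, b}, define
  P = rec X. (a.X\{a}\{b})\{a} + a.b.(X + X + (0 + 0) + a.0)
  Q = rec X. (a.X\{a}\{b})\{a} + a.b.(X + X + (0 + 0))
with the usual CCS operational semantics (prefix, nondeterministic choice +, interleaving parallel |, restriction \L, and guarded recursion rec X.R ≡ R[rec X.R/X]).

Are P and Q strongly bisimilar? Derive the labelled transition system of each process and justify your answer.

LTS(P): 4 reachable states
  m0 = rec X. (a.X\{a}\{b})\{a} + a.b.(X + X + (0 + 0) + a.0) → =a=> m1
  m1 = b.((rec X. (a.X\{a}\{b})\{a} + a.b.(X + X + (0 + 0) + a.0)) + (rec X. (a.X\{a}\{b})\{a} + a.b.(X + X + (0 + 0) + a.0)) + (0 + 0) + a.0) → =b=> m2
  m2 = (rec X. (a.X\{a}\{b})\{a} + a.b.(X + X + (0 + 0) + a.0)) + (rec X. (a.X\{a}\{b})\{a} + a.b.(X + X + (0 + 0) + a.0)) + (0 + 0) + a.0 → =a=> m1, =a=> m3
  m3 = 0 → deadlocked
LTS(Q): 3 reachable states
  n0 = rec X. (a.X\{a}\{b})\{a} + a.b.(X + X + (0 + 0)) → =a=> n1
  n1 = b.((rec X. (a.X\{a}\{b})\{a} + a.b.(X + X + (0 + 0))) + (rec X. (a.X\{a}\{b})\{a} + a.b.(X + X + (0 + 0))) + (0 + 0)) → =b=> n2
  n2 = (rec X. (a.X\{a}\{b})\{a} + a.b.(X + X + (0 + 0))) + (rec X. (a.X\{a}\{b})\{a} + a.b.(X + X + (0 + 0))) + (0 + 0) → =a=> n1
Bisimilarity quotient blocks:
  B0 = {m0}
  B1 = {m1}
  B2 = {m2}
  B3 = {m3}
  B4 = {n0, n2}
  B5 = {n1}
m0 ∈ B0, n0 ∈ B4 → different blocks

P ≁ Q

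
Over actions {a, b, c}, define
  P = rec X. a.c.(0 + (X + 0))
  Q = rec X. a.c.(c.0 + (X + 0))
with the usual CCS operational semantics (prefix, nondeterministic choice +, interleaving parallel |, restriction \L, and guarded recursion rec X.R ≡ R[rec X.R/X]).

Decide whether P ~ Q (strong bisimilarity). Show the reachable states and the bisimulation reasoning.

NO

Reachable graph of P (3 states):
  s0 = rec X. a.c.(0 + (X + 0)) → ··a··> s1
  s1 = c.(0 + ((rec X. a.c.(0 + (X + 0))) + 0)) → ··c··> s2
  s2 = 0 + ((rec X. a.c.(0 + (X + 0))) + 0) → ··a··> s1
Reachable graph of Q (4 states):
  t0 = rec X. a.c.(c.0 + (X + 0)) → ··a··> t1
  t1 = c.(c.0 + ((rec X. a.c.(c.0 + (X + 0))) + 0)) → ··c··> t2
  t2 = c.0 + ((rec X. a.c.(c.0 + (X + 0))) + 0) → ··a··> t1, ··c··> t3
  t3 = 0 → ·
Coarsest stable partition (strong bisimilarity classes):
  B0 = {s0, s2}
  B1 = {s1}
  B2 = {t0}
  B3 = {t1}
  B4 = {t2}
  B5 = {t3}
s0 ∈ B0, t0 ∈ B2 → different blocks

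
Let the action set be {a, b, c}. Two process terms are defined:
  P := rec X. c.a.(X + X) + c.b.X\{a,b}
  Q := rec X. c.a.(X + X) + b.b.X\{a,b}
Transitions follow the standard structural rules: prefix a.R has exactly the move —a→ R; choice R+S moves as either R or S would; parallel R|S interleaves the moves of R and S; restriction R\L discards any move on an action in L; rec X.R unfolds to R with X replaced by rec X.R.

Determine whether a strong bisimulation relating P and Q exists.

NO

LTS(P): 7 reachable states
  m0 = rec X. c.a.(X + X) + c.b.X\{a,b} :: =c=> m1, =c=> m2
  m1 = a.((rec X. c.a.(X + X) + c.b.X\{a,b}) + (rec X. c.a.(X + X) + c.b.X\{a,b})) :: =a=> m3
  m2 = b.(rec X. c.a.(X + X) + c.b.X\{a,b})\{a,b} :: =b=> m4
  m3 = (rec X. c.a.(X + X) + c.b.X\{a,b}) + (rec X. c.a.(X + X) + c.b.X\{a,b}) :: =c=> m1, =c=> m2
  m4 = (rec X. c.a.(X + X) + c.b.X\{a,b})\{a,b} :: =c=> m5, =c=> m6
  m5 = (a.((rec X. c.a.(X + X) + c.b.X\{a,b}) + (rec X. c.a.(X + X) + c.b.X\{a,b})))\{a,b} :: deadlocked
  m6 = (b.(rec X. c.a.(X + X) + c.b.X\{a,b})\{a,b})\{a,b} :: deadlocked
LTS(Q): 6 reachable states
  n0 = rec X. c.a.(X + X) + b.b.X\{a,b} :: =b=> n1, =c=> n2
  n1 = b.(rec X. c.a.(X + X) + b.b.X\{a,b})\{a,b} :: =b=> n3
  n2 = a.((rec X. c.a.(X + X) + b.b.X\{a,b}) + (rec X. c.a.(X + X) + b.b.X\{a,b})) :: =a=> n4
  n3 = (rec X. c.a.(X + X) + b.b.X\{a,b})\{a,b} :: =c=> n5
  n4 = (rec X. c.a.(X + X) + b.b.X\{a,b}) + (rec X. c.a.(X + X) + b.b.X\{a,b}) :: =b=> n1, =c=> n2
  n5 = (a.((rec X. c.a.(X + X) + b.b.X\{a,b}) + (rec X. c.a.(X + X) + b.b.X\{a,b})))\{a,b} :: deadlocked
Partition-refinement fixed point:
  B0 = {m0, m3}
  B1 = {m2, n1}
  B2 = {m4, n3}
  B3 = {m5, m6, n5}
  B4 = {m1}
  B5 = {n0, n4}
  B6 = {n2}
m0 ∈ B0, n0 ∈ B5 → different blocks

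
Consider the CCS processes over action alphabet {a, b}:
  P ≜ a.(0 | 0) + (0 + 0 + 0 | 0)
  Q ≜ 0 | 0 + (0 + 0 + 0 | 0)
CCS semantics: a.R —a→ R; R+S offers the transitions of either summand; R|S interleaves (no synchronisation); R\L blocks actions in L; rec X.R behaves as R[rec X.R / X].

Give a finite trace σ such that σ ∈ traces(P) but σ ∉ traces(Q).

a

LTS(P): 2 reachable states
  u0 = a.(0 | 0) + (0 + 0 + 0 | 0) | ··a··> u1
  u1 = 0 | 0 | ∅
LTS(Q): 1 reachable states
  v0 = 0 | 0 + (0 + 0 + 0 | 0) | ∅
Trace ⟨a⟩ through P, begin at {u0}:
  after a @ step 1: {u1}
  ✓ P
Trace ⟨a⟩ through Q, begin at {v0}:
  after a @ step 1: ∅ (Q stuck)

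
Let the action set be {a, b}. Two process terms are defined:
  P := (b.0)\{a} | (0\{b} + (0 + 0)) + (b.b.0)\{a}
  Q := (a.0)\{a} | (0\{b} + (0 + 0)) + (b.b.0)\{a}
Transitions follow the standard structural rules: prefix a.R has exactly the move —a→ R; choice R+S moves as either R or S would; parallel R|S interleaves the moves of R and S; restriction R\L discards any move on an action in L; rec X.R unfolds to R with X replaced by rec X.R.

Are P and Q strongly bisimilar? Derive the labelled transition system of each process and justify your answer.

P's transition system — 4 states:
  s0 = (b.0)\{a} | (0\{b} + (0 + 0)) + (b.b.0)\{a} | ··b··> s1, ··b··> s2
  s1 = (b.0)\{a} | ··b··> s3
  s2 = 0\{a} | (0\{b} + (0 + 0)) | ∅
  s3 = 0\{a} | ∅
Q's transition system — 3 states:
  t0 = (a.0)\{a} | (0\{b} + (0 + 0)) + (b.b.0)\{a} | ··b··> t1
  t1 = (b.0)\{a} | ··b··> t2
  t2 = 0\{a} | ∅
Coarsest stable partition (strong bisimilarity classes):
  B0 = {s0}
  B1 = {s2, s3, t2}
  B2 = {s1, t1}
  B3 = {t0}
s0 ∈ B0, t0 ∈ B3 → different blocks

P ≁ Q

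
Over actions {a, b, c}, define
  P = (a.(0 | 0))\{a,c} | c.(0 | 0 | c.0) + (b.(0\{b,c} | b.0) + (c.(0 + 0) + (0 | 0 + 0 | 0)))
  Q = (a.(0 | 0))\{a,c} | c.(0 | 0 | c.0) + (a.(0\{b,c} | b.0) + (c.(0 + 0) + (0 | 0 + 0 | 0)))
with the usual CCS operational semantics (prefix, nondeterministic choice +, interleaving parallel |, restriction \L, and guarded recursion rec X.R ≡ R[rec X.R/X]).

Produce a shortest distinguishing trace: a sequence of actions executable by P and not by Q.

b

LTS(P): 6 reachable states
  u0 = (a.(0 | 0))\{a,c} | c.(0 | 0 | c.0) + (b.(0\{b,c} | b.0) + (c.(0 + 0) + (0 | 0 + 0 | 0))) has moves —b→ u1, —c→ u2, —c→ u3
  u1 = 0\{b,c} | b.0 has moves —b→ u4
  u2 = (a.(0 | 0))\{a,c} | (0 | 0 | c.0) has moves —c→ u5
  u3 = 0 + 0 has moves (no moves)
  u4 = 0\{b,c} | 0 has moves (no moves)
  u5 = (a.(0 | 0))\{a,c} | (0 | 0 | 0) has moves (no moves)
LTS(Q): 6 reachable states
  v0 = (a.(0 | 0))\{a,c} | c.(0 | 0 | c.0) + (a.(0\{b,c} | b.0) + (c.(0 + 0) + (0 | 0 + 0 | 0))) has moves —a→ v1, —c→ v2, —c→ v3
  v1 = 0\{b,c} | b.0 has moves —b→ v4
  v2 = (a.(0 | 0))\{a,c} | (0 | 0 | c.0) has moves —c→ v5
  v3 = 0 + 0 has moves (no moves)
  v4 = 0\{b,c} | 0 has moves (no moves)
  v5 = (a.(0 | 0))\{a,c} | (0 | 0 | 0) has moves (no moves)
Run σ = ⟨b⟩ on P: start {u0}
  step 1 (b): {u1}
  P completes σ.
Run σ = ⟨b⟩ on Q: start {v0}
  step 1 (b): no successor for Q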